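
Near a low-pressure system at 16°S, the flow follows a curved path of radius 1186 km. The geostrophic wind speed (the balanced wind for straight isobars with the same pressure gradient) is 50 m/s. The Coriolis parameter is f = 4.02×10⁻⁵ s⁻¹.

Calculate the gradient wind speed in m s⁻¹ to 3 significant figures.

Around a low, centrifugal force acts outward with Coriolis, so pressure-gradient force balances both:
(1/ρ)|∂P/∂n| = fV + V²/R  →  V² + fR·V − fR·V_g = 0
With fR = 4.02×10⁻⁵ × 1186×10³ m = 47.7 m/s:
V = [−fR + √((fR)² + 4 fR V_g)]/2 = [−47.7 + √(47.7² + 4×47.7×50)]/2 = 30.5 m/s
Subgeostrophic (V < V_g = 50 m/s), as expected around a low.

30.5 m s⁻¹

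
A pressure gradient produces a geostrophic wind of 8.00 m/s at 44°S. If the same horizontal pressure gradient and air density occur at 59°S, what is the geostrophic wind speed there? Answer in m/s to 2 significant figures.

With the same pressure gradient and density, V_g ∝ 1/f ∝ 1/sin φ.
V₂ = V₁ · sin φ₁ / sin φ₂ = 8.00 × sin 44° / sin 59°
V₂ = 8.00 × 0.6947/0.8572 = 6.5 m/s

6.5 m/s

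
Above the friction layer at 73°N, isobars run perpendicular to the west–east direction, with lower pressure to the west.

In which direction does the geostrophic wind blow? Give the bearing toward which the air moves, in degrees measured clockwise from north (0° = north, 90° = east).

000°

The pressure-gradient force points toward the west (bearing 270°).
Geostrophic balance: in the Northern Hemisphere the Coriolis force deflects motion to the right, so the geostrophic wind blows 90° to the right of the pressure-gradient force (low pressure on the left).
Rotating 270° by 90° clockwise gives 000° — the wind blows toward the north.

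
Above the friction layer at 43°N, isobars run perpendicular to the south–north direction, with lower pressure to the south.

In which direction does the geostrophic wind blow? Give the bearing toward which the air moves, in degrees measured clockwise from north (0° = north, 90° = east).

270°

The pressure-gradient force points toward the south (bearing 180°).
Geostrophic balance: in the Northern Hemisphere the Coriolis force deflects motion to the right, so the geostrophic wind blows 90° to the right of the pressure-gradient force (low pressure on the left).
Rotating 180° by 90° clockwise gives 270° — the wind blows toward the west.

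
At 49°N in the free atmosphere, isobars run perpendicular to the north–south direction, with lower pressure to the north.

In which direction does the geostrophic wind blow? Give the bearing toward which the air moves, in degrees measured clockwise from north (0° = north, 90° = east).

The pressure-gradient force points toward the north (bearing 000°).
Geostrophic balance: in the Northern Hemisphere the Coriolis force deflects motion to the right, so the geostrophic wind blows 90° to the right of the pressure-gradient force (low pressure on the left).
Rotating 000° by 90° clockwise gives 090° — the wind blows toward the east.

090°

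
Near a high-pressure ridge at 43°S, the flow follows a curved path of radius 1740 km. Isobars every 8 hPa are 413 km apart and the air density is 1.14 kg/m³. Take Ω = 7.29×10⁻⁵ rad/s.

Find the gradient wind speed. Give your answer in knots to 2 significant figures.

Coriolis parameter at 43°S:
f = 2Ω sin φ = 2 × 7.29×10⁻⁵ × sin 43° = 9.94×10⁻⁵ s⁻¹
Pressure gradient: |∂P/∂n| = 800 Pa / 413000 m = 1.94×10⁻³ Pa/m
Geostrophic speed: V_g = |∂P/∂n|/(fρ) = 1.94×10⁻³/(9.94×10⁻⁵ × 1.14) = 17.1 m/s
Around a high, pressure-gradient force acts outward with centrifugal, so Coriolis balances both:
fV = (1/ρ)|∂P/∂n| + V²/R  →  V² − fR·V + fR·V_g = 0
With fR = 9.94×10⁻⁵ × 1740×10³ m = 173 m/s:
V = [fR − √((fR)² − 4 fR V_g)]/2 = [173 − √(173² − 4×173×17.1)]/2 = 19.2 m/s
Supergeostrophic (V > V_g = 17.1 m/s), as expected around a high.
Converting: 19.2 m/s × 1.944 = 37 knots

37 knots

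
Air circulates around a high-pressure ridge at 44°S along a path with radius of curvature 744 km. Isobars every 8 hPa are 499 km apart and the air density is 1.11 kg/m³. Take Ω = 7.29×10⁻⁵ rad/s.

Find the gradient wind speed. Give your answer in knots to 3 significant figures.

37.1 knots

Coriolis parameter at 44°S:
f = 2Ω sin φ = 2 × 7.29×10⁻⁵ × sin 44° = 1.01×10⁻⁴ s⁻¹
Pressure gradient: |∂P/∂n| = 800 Pa / 499000 m = 1.60×10⁻³ Pa/m
Geostrophic speed: V_g = |∂P/∂n|/(fρ) = 1.60×10⁻³/(1.01×10⁻⁴ × 1.11) = 14.3 m/s
Around a high, pressure-gradient force acts outward with centrifugal, so Coriolis balances both:
fV = (1/ρ)|∂P/∂n| + V²/R  →  V² − fR·V + fR·V_g = 0
With fR = 1.01×10⁻⁴ × 744×10³ m = 75.4 m/s:
V = [fR − √((fR)² − 4 fR V_g)]/2 = [75.4 − √(75.4² − 4×75.4×14.3)]/2 = 19.1 m/s
Supergeostrophic (V > V_g = 14.3 m/s), as expected around a high.
Converting: 19.1 m/s × 1.944 = 37.1 knots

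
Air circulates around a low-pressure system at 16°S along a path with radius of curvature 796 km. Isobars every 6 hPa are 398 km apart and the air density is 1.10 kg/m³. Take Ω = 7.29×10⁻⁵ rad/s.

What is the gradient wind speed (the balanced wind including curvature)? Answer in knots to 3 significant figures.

Coriolis parameter at 16°S:
f = 2Ω sin φ = 2 × 7.29×10⁻⁵ × sin 16° = 4.02×10⁻⁵ s⁻¹
Pressure gradient: |∂P/∂n| = 600 Pa / 398000 m = 1.51×10⁻³ Pa/m
Geostrophic speed: V_g = |∂P/∂n|/(fρ) = 1.51×10⁻³/(4.02×10⁻⁵ × 1.10) = 34.1 m/s
Around a low, centrifugal force acts outward with Coriolis, so pressure-gradient force balances both:
(1/ρ)|∂P/∂n| = fV + V²/R  →  V² + fR·V − fR·V_g = 0
With fR = 4.02×10⁻⁵ × 796×10³ m = 32.0 m/s:
V = [−fR + √((fR)² + 4 fR V_g)]/2 = [−32.0 + √(32.0² + 4×32.0×34.1)]/2 = 20.7 m/s
Subgeostrophic (V < V_g = 34.1 m/s), as expected around a low.
Converting: 20.7 m/s × 1.944 = 40.2 knots

40.2 knots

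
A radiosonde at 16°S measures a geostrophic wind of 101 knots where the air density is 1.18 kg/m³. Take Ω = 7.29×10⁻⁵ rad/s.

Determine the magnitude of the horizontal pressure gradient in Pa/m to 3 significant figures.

2.46×10⁻³ Pa/m

Coriolis parameter at 16°S:
f = 2Ω sin φ = 2 × 7.29×10⁻⁵ × sin 16° = 4.02×10⁻⁵ s⁻¹
Wind speed in SI: 101 knots = 52.0 m/s
Geostrophic balance rearranged: |∂P/∂n| = f ρ V_g
|∂P/∂n| = 4.02×10⁻⁵ × 1.18 × 52.0 = 2.46×10⁻³ Pa/m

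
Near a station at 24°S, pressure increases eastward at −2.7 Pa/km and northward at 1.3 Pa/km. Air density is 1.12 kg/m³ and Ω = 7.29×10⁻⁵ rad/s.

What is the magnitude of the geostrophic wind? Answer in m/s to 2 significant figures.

45 m/s

Coriolis parameter at 24°S:
f = 2Ω sin φ = 2 × 7.29×10⁻⁵ × sin 24° = 5.93×10⁻⁵ s⁻¹
In the Southern Hemisphere f is negative: f = −5.93×10⁻⁵ s⁻¹.
Component geostrophic relations (x east, y north):
u_g = −(1/(fρ)) ∂P/∂y,  v_g = (1/(fρ)) ∂P/∂x
u_g = −(1.3×10⁻³)/(−5.93×10⁻⁵ × 1.12) = 19.6 m/s;  v_g = (−2.7×10⁻³)/(−5.93×10⁻⁵ × 1.12) = 40.7 m/s
|V_g| = √(u_g² + v_g²) = 45.1 m/s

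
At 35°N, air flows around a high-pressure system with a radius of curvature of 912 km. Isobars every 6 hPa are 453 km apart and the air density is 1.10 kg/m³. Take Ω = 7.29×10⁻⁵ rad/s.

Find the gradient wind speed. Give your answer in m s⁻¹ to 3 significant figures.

Coriolis parameter at 35°N:
f = 2Ω sin φ = 2 × 7.29×10⁻⁵ × sin 35° = 8.36×10⁻⁵ s⁻¹
Pressure gradient: |∂P/∂n| = 600 Pa / 453000 m = 1.32×10⁻³ Pa/m
Geostrophic speed: V_g = |∂P/∂n|/(fρ) = 1.32×10⁻³/(8.36×10⁻⁵ × 1.10) = 14.4 m/s
Around a high, pressure-gradient force acts outward with centrifugal, so Coriolis balances both:
fV = (1/ρ)|∂P/∂n| + V²/R  →  V² − fR·V + fR·V_g = 0
With fR = 8.36×10⁻⁵ × 912×10³ m = 76.3 m/s:
V = [fR − √((fR)² − 4 fR V_g)]/2 = [76.3 − √(76.3² − 4×76.3×14.4)]/2 = 19.3 m/s
Supergeostrophic (V > V_g = 14.4 m/s), as expected around a high.

19.3 m s⁻¹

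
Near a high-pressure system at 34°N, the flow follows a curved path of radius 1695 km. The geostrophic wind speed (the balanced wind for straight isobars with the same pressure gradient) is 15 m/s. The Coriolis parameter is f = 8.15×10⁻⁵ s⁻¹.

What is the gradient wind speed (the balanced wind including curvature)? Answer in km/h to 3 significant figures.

Around a high, pressure-gradient force acts outward with centrifugal, so Coriolis balances both:
fV = (1/ρ)|∂P/∂n| + V²/R  →  V² − fR·V + fR·V_g = 0
With fR = 8.15×10⁻⁵ × 1695×10³ m = 138 m/s:
V = [fR − √((fR)² − 4 fR V_g)]/2 = [138 − √(138² − 4×138×15)]/2 = 17.1 m/s
Supergeostrophic (V > V_g = 15 m/s), as expected around a high.
Converting: 17.1 m/s × 3.6 = 61.6 km/h

61.6 km/h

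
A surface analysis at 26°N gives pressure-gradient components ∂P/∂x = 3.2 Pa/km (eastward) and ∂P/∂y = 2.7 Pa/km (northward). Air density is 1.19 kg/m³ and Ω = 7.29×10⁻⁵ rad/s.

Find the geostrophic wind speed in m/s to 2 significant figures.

Coriolis parameter at 26°N:
f = 2Ω sin φ = 2 × 7.29×10⁻⁵ × sin 26° = 6.39×10⁻⁵ s⁻¹
Component geostrophic relations (x east, y north):
u_g = −(1/(fρ)) ∂P/∂y,  v_g = (1/(fρ)) ∂P/∂x
u_g = −(2.7×10⁻³)/(6.39×10⁻⁵ × 1.19) = −35.5 m/s;  v_g = (3.2×10⁻³)/(6.39×10⁻⁵ × 1.19) = 42.1 m/s
|V_g| = √(u_g² + v_g²) = 55.0 m/s

55 m/s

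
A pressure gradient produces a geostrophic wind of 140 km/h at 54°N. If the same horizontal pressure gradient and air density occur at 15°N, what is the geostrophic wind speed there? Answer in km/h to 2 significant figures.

With the same pressure gradient and density, V_g ∝ 1/f ∝ 1/sin φ.
V₂ = V₁ · sin φ₁ / sin φ₂ = 140 × sin 54° / sin 15°
V₂ = 140 × 0.8090/0.2588 = 440 km/h

440 km/h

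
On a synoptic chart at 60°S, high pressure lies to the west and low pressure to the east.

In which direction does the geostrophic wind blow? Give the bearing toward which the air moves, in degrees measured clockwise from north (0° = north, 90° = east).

The pressure-gradient force points toward the east (bearing 090°).
Geostrophic balance: in the Southern Hemisphere the Coriolis force deflects motion to the left, so the geostrophic wind blows 90° to the left of the pressure-gradient force (low pressure on the right).
Rotating 090° by 90° counterclockwise gives 000° — the wind blows toward the north.

000°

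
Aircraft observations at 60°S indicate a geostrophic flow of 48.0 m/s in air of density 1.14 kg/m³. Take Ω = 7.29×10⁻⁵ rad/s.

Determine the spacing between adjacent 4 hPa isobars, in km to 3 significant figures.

Coriolis parameter at 60°S:
f = 2Ω sin φ = 2 × 7.29×10⁻⁵ × sin 60° = 1.26×10⁻⁴ s⁻¹
Geostrophic balance rearranged: |∂P/∂n| = f ρ V_g
|∂P/∂n| = 1.26×10⁻⁴ × 1.14 × 48.0 = 6.91×10⁻³ Pa/m
Isobar spacing: Δn = ΔP/|∂P/∂n| = 400 Pa / 6.91×10⁻³ Pa/m = 57893 m ≈ 57.9 km

57.9 km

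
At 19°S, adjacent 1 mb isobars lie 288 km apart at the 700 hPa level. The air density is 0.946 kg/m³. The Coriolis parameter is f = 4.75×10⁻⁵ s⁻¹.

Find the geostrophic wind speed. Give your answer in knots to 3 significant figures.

15.0 knots

Pressure gradient: |∂P/∂n| = 100 Pa / 288000 m = 3.47×10⁻⁴ Pa/m
Geostrophic balance (pressure-gradient force = Coriolis force):
V_g = (1/(fρ)) |∂P/∂n| = 3.47×10⁻⁴ / (4.75×10⁻⁵ × 0.946) = 7.73 m/s
Converting: 7.73 m/s × 1.944 = 15.0 knots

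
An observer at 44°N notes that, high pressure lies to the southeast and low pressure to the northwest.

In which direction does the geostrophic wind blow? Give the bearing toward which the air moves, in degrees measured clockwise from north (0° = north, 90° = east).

045°

The pressure-gradient force points toward the northwest (bearing 315°).
Geostrophic balance: in the Northern Hemisphere the Coriolis force deflects motion to the right, so the geostrophic wind blows 90° to the right of the pressure-gradient force (low pressure on the left).
Rotating 315° by 90° clockwise gives 045° — the wind blows toward the northeast.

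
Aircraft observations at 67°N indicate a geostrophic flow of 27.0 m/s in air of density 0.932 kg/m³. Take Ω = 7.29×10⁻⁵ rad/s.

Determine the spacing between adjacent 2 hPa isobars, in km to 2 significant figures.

Coriolis parameter at 67°N:
f = 2Ω sin φ = 2 × 7.29×10⁻⁵ × sin 67° = 1.34×10⁻⁴ s⁻¹
Geostrophic balance rearranged: |∂P/∂n| = f ρ V_g
|∂P/∂n| = 1.34×10⁻⁴ × 0.932 × 27.0 = 3.38×10⁻³ Pa/m
Isobar spacing: Δn = ΔP/|∂P/∂n| = 200 Pa / 3.38×10⁻³ Pa/m = 59220 m ≈ 59 km

59 km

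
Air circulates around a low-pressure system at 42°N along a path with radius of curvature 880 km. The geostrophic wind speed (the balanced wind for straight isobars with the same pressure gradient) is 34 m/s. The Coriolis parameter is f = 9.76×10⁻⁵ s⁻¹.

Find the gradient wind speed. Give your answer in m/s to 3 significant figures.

Around a low, centrifugal force acts outward with Coriolis, so pressure-gradient force balances both:
(1/ρ)|∂P/∂n| = fV + V²/R  →  V² + fR·V − fR·V_g = 0
With fR = 9.76×10⁻⁵ × 880×10³ m = 85.9 m/s:
V = [−fR + √((fR)² + 4 fR V_g)]/2 = [−85.9 + √(85.9² + 4×85.9×34)]/2 = 26.1 m/s
Subgeostrophic (V < V_g = 34 m/s), as expected around a low.

26.1 m/s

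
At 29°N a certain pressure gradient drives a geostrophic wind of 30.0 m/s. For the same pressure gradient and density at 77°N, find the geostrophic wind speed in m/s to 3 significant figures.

14.9 m/s

With the same pressure gradient and density, V_g ∝ 1/f ∝ 1/sin φ.
V₂ = V₁ · sin φ₁ / sin φ₂ = 30.0 × sin 29° / sin 77°
V₂ = 30.0 × 0.4848/0.9744 = 14.9 m/s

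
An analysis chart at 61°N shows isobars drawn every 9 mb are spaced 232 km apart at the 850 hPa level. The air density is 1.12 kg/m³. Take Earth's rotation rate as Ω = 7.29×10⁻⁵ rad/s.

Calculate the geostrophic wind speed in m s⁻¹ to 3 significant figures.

Coriolis parameter at 61°N:
f = 2Ω sin φ = 2 × 7.29×10⁻⁵ × sin 61° = 1.28×10⁻⁴ s⁻¹
Pressure gradient: |∂P/∂n| = 900 Pa / 232000 m = 3.88×10⁻³ Pa/m
Geostrophic balance (pressure-gradient force = Coriolis force):
V_g = (1/(fρ)) |∂P/∂n| = 3.88×10⁻³ / (1.28×10⁻⁴ × 1.12) = 27.2 m/s

27.2 m s⁻¹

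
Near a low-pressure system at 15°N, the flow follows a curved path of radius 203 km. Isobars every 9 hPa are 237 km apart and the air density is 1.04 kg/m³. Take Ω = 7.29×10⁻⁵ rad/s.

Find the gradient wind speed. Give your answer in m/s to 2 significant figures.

Coriolis parameter at 15°N:
f = 2Ω sin φ = 2 × 7.29×10⁻⁵ × sin 15° = 3.77×10⁻⁵ s⁻¹
Pressure gradient: |∂P/∂n| = 900 Pa / 237000 m = 3.80×10⁻³ Pa/m
Geostrophic speed: V_g = |∂P/∂n|/(fρ) = 3.80×10⁻³/(3.77×10⁻⁵ × 1.04) = 96.8 m/s
Around a low, centrifugal force acts outward with Coriolis, so pressure-gradient force balances both:
(1/ρ)|∂P/∂n| = fV + V²/R  →  V² + fR·V − fR·V_g = 0
With fR = 3.77×10⁻⁵ × 203×10³ m = 7.66 m/s:
V = [−fR + √((fR)² + 4 fR V_g)]/2 = [−7.66 + √(7.66² + 4×7.66×96.8)]/2 = 23.7 m/s
Subgeostrophic (V < V_g = 96.8 m/s), as expected around a low.

24 m/s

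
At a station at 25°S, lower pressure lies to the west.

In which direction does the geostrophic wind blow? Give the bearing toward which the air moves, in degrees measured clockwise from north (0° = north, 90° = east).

180°

The pressure-gradient force points toward the west (bearing 270°).
Geostrophic balance: in the Southern Hemisphere the Coriolis force deflects motion to the left, so the geostrophic wind blows 90° to the left of the pressure-gradient force (low pressure on the right).
Rotating 270° by 90° counterclockwise gives 180° — the wind blows toward the south.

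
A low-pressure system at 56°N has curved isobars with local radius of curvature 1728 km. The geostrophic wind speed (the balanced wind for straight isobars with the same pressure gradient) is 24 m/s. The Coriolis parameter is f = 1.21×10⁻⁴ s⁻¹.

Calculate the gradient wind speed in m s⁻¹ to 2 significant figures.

Around a low, centrifugal force acts outward with Coriolis, so pressure-gradient force balances both:
(1/ρ)|∂P/∂n| = fV + V²/R  →  V² + fR·V − fR·V_g = 0
With fR = 1.21×10⁻⁴ × 1728×10³ m = 209 m/s:
V = [−fR + √((fR)² + 4 fR V_g)]/2 = [−209 + √(209² + 4×209×24)]/2 = 21.7 m/s
Subgeostrophic (V < V_g = 24 m/s), as expected around a low.

22 m s⁻¹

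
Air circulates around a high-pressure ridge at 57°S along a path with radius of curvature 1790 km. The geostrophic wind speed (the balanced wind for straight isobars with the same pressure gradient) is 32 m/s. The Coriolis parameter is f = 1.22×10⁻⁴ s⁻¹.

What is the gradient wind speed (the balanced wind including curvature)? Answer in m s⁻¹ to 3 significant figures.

38.9 m s⁻¹

Around a high, pressure-gradient force acts outward with centrifugal, so Coriolis balances both:
fV = (1/ρ)|∂P/∂n| + V²/R  →  V² − fR·V + fR·V_g = 0
With fR = 1.22×10⁻⁴ × 1790×10³ m = 218 m/s:
V = [fR − √((fR)² − 4 fR V_g)]/2 = [218 − √(218² − 4×218×32)]/2 = 38.9 m/s
Supergeostrophic (V > V_g = 32 m/s), as expected around a high.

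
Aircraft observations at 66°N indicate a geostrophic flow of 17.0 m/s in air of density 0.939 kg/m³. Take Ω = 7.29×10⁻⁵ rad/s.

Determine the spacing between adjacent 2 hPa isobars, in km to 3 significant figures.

Coriolis parameter at 66°N:
f = 2Ω sin φ = 2 × 7.29×10⁻⁵ × sin 66° = 1.33×10⁻⁴ s⁻¹
Geostrophic balance rearranged: |∂P/∂n| = f ρ V_g
|∂P/∂n| = 1.33×10⁻⁴ × 0.939 × 17.0 = 2.13×10⁻³ Pa/m
Isobar spacing: Δn = ΔP/|∂P/∂n| = 200 Pa / 2.13×10⁻³ Pa/m = 94065 m ≈ 94.1 km

94.1 km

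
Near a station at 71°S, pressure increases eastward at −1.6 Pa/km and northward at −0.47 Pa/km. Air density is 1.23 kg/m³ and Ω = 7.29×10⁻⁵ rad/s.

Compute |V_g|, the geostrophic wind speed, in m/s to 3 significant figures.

Coriolis parameter at 71°S:
f = 2Ω sin φ = 2 × 7.29×10⁻⁵ × sin 71° = 1.38×10⁻⁴ s⁻¹
In the Southern Hemisphere f is negative: f = −1.38×10⁻⁴ s⁻¹.
Component geostrophic relations (x east, y north):
u_g = −(1/(fρ)) ∂P/∂y,  v_g = (1/(fρ)) ∂P/∂x
u_g = −(−0.47×10⁻³)/(−1.38×10⁻⁴ × 1.23) = −2.77 m/s;  v_g = (−1.6×10⁻³)/(−1.38×10⁻⁴ × 1.23) = 9.44 m/s
|V_g| = √(u_g² + v_g²) = 9.83 m/s

9.83 m/s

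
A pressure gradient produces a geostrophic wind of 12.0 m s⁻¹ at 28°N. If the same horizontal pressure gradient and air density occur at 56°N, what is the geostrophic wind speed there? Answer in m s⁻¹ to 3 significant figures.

6.80 m s⁻¹

With the same pressure gradient and density, V_g ∝ 1/f ∝ 1/sin φ.
V₂ = V₁ · sin φ₁ / sin φ₂ = 12.0 × sin 28° / sin 56°
V₂ = 12.0 × 0.4695/0.8290 = 6.80 m s⁻¹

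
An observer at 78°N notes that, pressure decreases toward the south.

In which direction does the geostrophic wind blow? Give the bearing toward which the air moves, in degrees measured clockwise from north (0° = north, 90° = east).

The pressure-gradient force points toward the south (bearing 180°).
Geostrophic balance: in the Northern Hemisphere the Coriolis force deflects motion to the right, so the geostrophic wind blows 90° to the right of the pressure-gradient force (low pressure on the left).
Rotating 180° by 90° clockwise gives 270° — the wind blows toward the west.

270°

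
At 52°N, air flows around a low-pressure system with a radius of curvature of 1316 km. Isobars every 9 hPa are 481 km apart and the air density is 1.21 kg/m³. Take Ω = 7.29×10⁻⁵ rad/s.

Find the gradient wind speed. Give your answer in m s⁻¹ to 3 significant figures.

Coriolis parameter at 52°N:
f = 2Ω sin φ = 2 × 7.29×10⁻⁵ × sin 52° = 1.15×10⁻⁴ s⁻¹
Pressure gradient: |∂P/∂n| = 900 Pa / 481000 m = 1.87×10⁻³ Pa/m
Geostrophic speed: V_g = |∂P/∂n|/(fρ) = 1.87×10⁻³/(1.15×10⁻⁴ × 1.21) = 13.5 m/s
Around a low, centrifugal force acts outward with Coriolis, so pressure-gradient force balances both:
(1/ρ)|∂P/∂n| = fV + V²/R  →  V² + fR·V − fR·V_g = 0
With fR = 1.15×10⁻⁴ × 1316×10³ m = 151 m/s:
V = [−fR + √((fR)² + 4 fR V_g)]/2 = [−151 + √(151² + 4×151×13.5)]/2 = 12.4 m/s
Subgeostrophic (V < V_g = 13.5 m/s), as expected around a low.

12.4 m s⁻¹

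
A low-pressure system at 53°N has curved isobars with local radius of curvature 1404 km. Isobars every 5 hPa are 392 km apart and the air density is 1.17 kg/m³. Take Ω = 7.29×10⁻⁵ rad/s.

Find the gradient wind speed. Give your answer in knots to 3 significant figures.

17.3 knots

Coriolis parameter at 53°N:
f = 2Ω sin φ = 2 × 7.29×10⁻⁵ × sin 53° = 1.16×10⁻⁴ s⁻¹
Pressure gradient: |∂P/∂n| = 500 Pa / 392000 m = 1.28×10⁻³ Pa/m
Geostrophic speed: V_g = |∂P/∂n|/(fρ) = 1.28×10⁻³/(1.16×10⁻⁴ × 1.17) = 9.36 m/s
Around a low, centrifugal force acts outward with Coriolis, so pressure-gradient force balances both:
(1/ρ)|∂P/∂n| = fV + V²/R  →  V² + fR·V − fR·V_g = 0
With fR = 1.16×10⁻⁴ × 1404×10³ m = 163 m/s:
V = [−fR + √((fR)² + 4 fR V_g)]/2 = [−163 + √(163² + 4×163×9.36)]/2 = 8.88 m/s
Subgeostrophic (V < V_g = 9.36 m/s), as expected around a low.
Converting: 8.88 m/s × 1.944 = 17.3 knots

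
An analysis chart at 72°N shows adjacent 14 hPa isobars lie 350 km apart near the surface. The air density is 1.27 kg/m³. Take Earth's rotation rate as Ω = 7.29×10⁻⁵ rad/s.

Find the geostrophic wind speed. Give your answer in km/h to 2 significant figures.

Coriolis parameter at 72°N:
f = 2Ω sin φ = 2 × 7.29×10⁻⁵ × sin 72° = 1.39×10⁻⁴ s⁻¹
Pressure gradient: |∂P/∂n| = 1400 Pa / 350000 m = 4.00×10⁻³ Pa/m
Geostrophic balance (pressure-gradient force = Coriolis force):
V_g = (1/(fρ)) |∂P/∂n| = 4.00×10⁻³ / (1.39×10⁻⁴ × 1.27) = 22.7 m/s
Converting: 22.7 m/s × 3.6 = 82 km/h

82 km/h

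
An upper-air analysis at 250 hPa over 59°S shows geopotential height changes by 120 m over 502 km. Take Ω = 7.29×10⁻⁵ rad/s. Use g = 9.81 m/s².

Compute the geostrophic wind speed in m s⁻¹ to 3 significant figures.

Coriolis parameter at 59°S:
f = 2Ω sin φ = 2 × 7.29×10⁻⁵ × sin 59° = 1.25×10⁻⁴ s⁻¹
Height gradient: |∂Z/∂n| = 120 m / 502000 m = 2.39×10⁻⁴
On a pressure surface, geostrophic balance gives V_g = (g/f)|∂Z/∂n|:
V_g = 9.81 × 2.39×10⁻⁴ / 1.25×10⁻⁴ = 18.8 m/s

18.8 m s⁻¹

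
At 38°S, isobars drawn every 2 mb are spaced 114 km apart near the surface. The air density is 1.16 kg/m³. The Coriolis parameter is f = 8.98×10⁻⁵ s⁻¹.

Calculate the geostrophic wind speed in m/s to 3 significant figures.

Pressure gradient: |∂P/∂n| = 200 Pa / 114000 m = 1.75×10⁻³ Pa/m
Geostrophic balance (pressure-gradient force = Coriolis force):
V_g = (1/(fρ)) |∂P/∂n| = 1.75×10⁻³ / (8.98×10⁻⁵ × 1.16) = 16.8 m/s

16.8 m/s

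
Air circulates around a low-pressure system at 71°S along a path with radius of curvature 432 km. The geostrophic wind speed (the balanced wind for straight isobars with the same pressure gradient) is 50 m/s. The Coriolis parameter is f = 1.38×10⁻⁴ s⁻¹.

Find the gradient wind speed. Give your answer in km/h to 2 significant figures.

120 km/h

Around a low, centrifugal force acts outward with Coriolis, so pressure-gradient force balances both:
(1/ρ)|∂P/∂n| = fV + V²/R  →  V² + fR·V − fR·V_g = 0
With fR = 1.38×10⁻⁴ × 432×10³ m = 59.6 m/s:
V = [−fR + √((fR)² + 4 fR V_g)]/2 = [−59.6 + √(59.6² + 4×59.6×50)]/2 = 32.4 m/s
Subgeostrophic (V < V_g = 50 m/s), as expected around a low.
Converting: 32.4 m/s × 3.6 = 120 km/h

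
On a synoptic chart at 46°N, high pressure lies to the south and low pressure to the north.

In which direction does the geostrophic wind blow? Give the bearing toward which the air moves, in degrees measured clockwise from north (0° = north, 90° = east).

090°

The pressure-gradient force points toward the north (bearing 000°).
Geostrophic balance: in the Northern Hemisphere the Coriolis force deflects motion to the right, so the geostrophic wind blows 90° to the right of the pressure-gradient force (low pressure on the left).
Rotating 000° by 90° clockwise gives 090° — the wind blows toward the east.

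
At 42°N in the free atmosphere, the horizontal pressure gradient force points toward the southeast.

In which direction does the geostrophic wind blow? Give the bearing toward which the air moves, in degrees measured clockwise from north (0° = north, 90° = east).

225°

The pressure-gradient force points toward the southeast (bearing 135°).
Geostrophic balance: in the Northern Hemisphere the Coriolis force deflects motion to the right, so the geostrophic wind blows 90° to the right of the pressure-gradient force (low pressure on the left).
Rotating 135° by 90° clockwise gives 225° — the wind blows toward the southwest.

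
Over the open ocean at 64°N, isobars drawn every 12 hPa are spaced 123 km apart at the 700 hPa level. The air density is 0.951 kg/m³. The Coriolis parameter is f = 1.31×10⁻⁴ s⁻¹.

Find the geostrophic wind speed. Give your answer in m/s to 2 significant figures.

Pressure gradient: |∂P/∂n| = 1200 Pa / 123000 m = 9.76×10⁻³ Pa/m
Geostrophic balance (pressure-gradient force = Coriolis force):
V_g = (1/(fρ)) |∂P/∂n| = 9.76×10⁻³ / (1.31×10⁻⁴ × 0.951) = 78.3 m/s

78 m/s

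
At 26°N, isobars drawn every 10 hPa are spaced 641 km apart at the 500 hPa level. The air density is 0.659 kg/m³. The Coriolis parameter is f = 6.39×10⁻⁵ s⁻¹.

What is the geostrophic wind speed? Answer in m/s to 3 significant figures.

37.0 m/s

Pressure gradient: |∂P/∂n| = 1000 Pa / 641000 m = 1.56×10⁻³ Pa/m
Geostrophic balance (pressure-gradient force = Coriolis force):
V_g = (1/(fρ)) |∂P/∂n| = 1.56×10⁻³ / (6.39×10⁻⁵ × 0.659) = 37.0 m/s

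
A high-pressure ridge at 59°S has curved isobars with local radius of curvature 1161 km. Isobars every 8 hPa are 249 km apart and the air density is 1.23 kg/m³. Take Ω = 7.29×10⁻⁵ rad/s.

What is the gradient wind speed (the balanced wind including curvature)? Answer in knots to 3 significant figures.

49.2 knots

Coriolis parameter at 59°S:
f = 2Ω sin φ = 2 × 7.29×10⁻⁵ × sin 59° = 1.25×10⁻⁴ s⁻¹
Pressure gradient: |∂P/∂n| = 800 Pa / 249000 m = 3.21×10⁻³ Pa/m
Geostrophic speed: V_g = |∂P/∂n|/(fρ) = 3.21×10⁻³/(1.25×10⁻⁴ × 1.23) = 20.9 m/s
Around a high, pressure-gradient force acts outward with centrifugal, so Coriolis balances both:
fV = (1/ρ)|∂P/∂n| + V²/R  →  V² − fR·V + fR·V_g = 0
With fR = 1.25×10⁻⁴ × 1161×10³ m = 145 m/s:
V = [fR − √((fR)² − 4 fR V_g)]/2 = [145 − √(145² − 4×145×20.9)]/2 = 25.3 m/s
Supergeostrophic (V > V_g = 20.9 m/s), as expected around a high.
Converting: 25.3 m/s × 1.944 = 49.2 knots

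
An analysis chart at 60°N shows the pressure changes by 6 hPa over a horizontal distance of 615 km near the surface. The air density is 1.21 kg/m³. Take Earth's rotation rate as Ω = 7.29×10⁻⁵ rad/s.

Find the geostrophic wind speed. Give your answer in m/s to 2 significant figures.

6.4 m/s

Coriolis parameter at 60°N:
f = 2Ω sin φ = 2 × 7.29×10⁻⁵ × sin 60° = 1.26×10⁻⁴ s⁻¹
Pressure gradient: |∂P/∂n| = 600 Pa / 615000 m = 9.76×10⁻⁴ Pa/m
Geostrophic balance (pressure-gradient force = Coriolis force):
V_g = (1/(fρ)) |∂P/∂n| = 9.76×10⁻⁴ / (1.26×10⁻⁴ × 1.21) = 6.39 m/s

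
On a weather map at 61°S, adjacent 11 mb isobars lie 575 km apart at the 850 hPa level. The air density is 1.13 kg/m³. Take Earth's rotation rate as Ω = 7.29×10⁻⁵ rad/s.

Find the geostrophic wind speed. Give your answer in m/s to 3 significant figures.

13.3 m/s

Coriolis parameter at 61°S:
f = 2Ω sin φ = 2 × 7.29×10⁻⁵ × sin 61° = 1.28×10⁻⁴ s⁻¹
Pressure gradient: |∂P/∂n| = 1100 Pa / 575000 m = 1.91×10⁻³ Pa/m
Geostrophic balance (pressure-gradient force = Coriolis force):
V_g = (1/(fρ)) |∂P/∂n| = 1.91×10⁻³ / (1.28×10⁻⁴ × 1.13) = 13.3 m/s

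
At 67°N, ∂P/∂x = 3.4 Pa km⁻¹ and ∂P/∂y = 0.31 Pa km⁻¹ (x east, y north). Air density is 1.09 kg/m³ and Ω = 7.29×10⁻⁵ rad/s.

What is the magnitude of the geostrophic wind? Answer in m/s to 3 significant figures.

23.3 m/s

Coriolis parameter at 67°N:
f = 2Ω sin φ = 2 × 7.29×10⁻⁵ × sin 67° = 1.34×10⁻⁴ s⁻¹
Component geostrophic relations (x east, y north):
u_g = −(1/(fρ)) ∂P/∂y,  v_g = (1/(fρ)) ∂P/∂x
u_g = −(0.31×10⁻³)/(1.34×10⁻⁴ × 1.09) = −2.12 m/s;  v_g = (3.4×10⁻³)/(1.34×10⁻⁴ × 1.09) = 23.2 m/s
|V_g| = √(u_g² + v_g²) = 23.3 m/s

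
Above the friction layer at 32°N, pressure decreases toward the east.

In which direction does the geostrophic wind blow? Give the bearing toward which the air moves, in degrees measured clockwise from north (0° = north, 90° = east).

The pressure-gradient force points toward the east (bearing 090°).
Geostrophic balance: in the Northern Hemisphere the Coriolis force deflects motion to the right, so the geostrophic wind blows 90° to the right of the pressure-gradient force (low pressure on the left).
Rotating 090° by 90° clockwise gives 180° — the wind blows toward the south.

180°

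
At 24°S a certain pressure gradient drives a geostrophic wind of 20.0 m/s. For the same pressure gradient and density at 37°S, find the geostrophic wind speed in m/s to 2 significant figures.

With the same pressure gradient and density, V_g ∝ 1/f ∝ 1/sin φ.
V₂ = V₁ · sin φ₁ / sin φ₂ = 20.0 × sin 24° / sin 37°
V₂ = 20.0 × 0.4067/0.6018 = 14 m/s

14 m/s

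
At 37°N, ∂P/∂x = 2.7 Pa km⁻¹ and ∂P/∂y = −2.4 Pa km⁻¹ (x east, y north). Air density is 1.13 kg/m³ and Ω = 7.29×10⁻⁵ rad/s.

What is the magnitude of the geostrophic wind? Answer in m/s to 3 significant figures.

36.4 m/s

Coriolis parameter at 37°N:
f = 2Ω sin φ = 2 × 7.29×10⁻⁵ × sin 37° = 8.77×10⁻⁵ s⁻¹
Component geostrophic relations (x east, y north):
u_g = −(1/(fρ)) ∂P/∂y,  v_g = (1/(fρ)) ∂P/∂x
u_g = −(−2.4×10⁻³)/(8.77×10⁻⁵ × 1.13) = 24.2 m/s;  v_g = (2.7×10⁻³)/(8.77×10⁻⁵ × 1.13) = 27.2 m/s
|V_g| = √(u_g² + v_g²) = 36.4 m/s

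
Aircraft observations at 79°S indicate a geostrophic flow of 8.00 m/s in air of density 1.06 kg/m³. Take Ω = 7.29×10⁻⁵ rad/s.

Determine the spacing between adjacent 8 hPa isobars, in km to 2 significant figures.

Coriolis parameter at 79°S:
f = 2Ω sin φ = 2 × 7.29×10⁻⁵ × sin 79° = 1.43×10⁻⁴ s⁻¹
Geostrophic balance rearranged: |∂P/∂n| = f ρ V_g
|∂P/∂n| = 1.43×10⁻⁴ × 1.06 × 8.00 = 1.21×10⁻³ Pa/m
Isobar spacing: Δn = ΔP/|∂P/∂n| = 800 Pa / 1.21×10⁻³ Pa/m = 659159 m ≈ 660 km

660 km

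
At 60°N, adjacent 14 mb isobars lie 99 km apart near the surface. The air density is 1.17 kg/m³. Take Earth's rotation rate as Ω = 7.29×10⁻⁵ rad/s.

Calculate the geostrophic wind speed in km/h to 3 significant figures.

Coriolis parameter at 60°N:
f = 2Ω sin φ = 2 × 7.29×10⁻⁵ × sin 60° = 1.26×10⁻⁴ s⁻¹
Pressure gradient: |∂P/∂n| = 1400 Pa / 99000 m = 1.41×10⁻² Pa/m
Geostrophic balance (pressure-gradient force = Coriolis force):
V_g = (1/(fρ)) |∂P/∂n| = 1.41×10⁻² / (1.26×10⁻⁴ × 1.17) = 95.7 m/s
Converting: 95.7 m/s × 3.6 = 345 km/h

345 km/h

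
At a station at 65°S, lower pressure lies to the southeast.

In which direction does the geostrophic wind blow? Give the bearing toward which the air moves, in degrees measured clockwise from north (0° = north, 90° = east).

045°

The pressure-gradient force points toward the southeast (bearing 135°).
Geostrophic balance: in the Southern Hemisphere the Coriolis force deflects motion to the left, so the geostrophic wind blows 90° to the left of the pressure-gradient force (low pressure on the right).
Rotating 135° by 90° counterclockwise gives 045° — the wind blows toward the northeast.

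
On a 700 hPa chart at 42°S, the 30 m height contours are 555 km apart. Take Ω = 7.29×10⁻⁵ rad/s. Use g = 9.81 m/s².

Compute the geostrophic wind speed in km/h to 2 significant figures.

Coriolis parameter at 42°S:
f = 2Ω sin φ = 2 × 7.29×10⁻⁵ × sin 42° = 9.76×10⁻⁵ s⁻¹
Height gradient: |∂Z/∂n| = 30 m / 555000 m = 5.41×10⁻⁵
On a pressure surface, geostrophic balance gives V_g = (g/f)|∂Z/∂n|:
V_g = 9.81 × 5.41×10⁻⁵ / 9.76×10⁻⁵ = 5.44 m/s
Converting: 5.44 m/s × 3.6 = 20 km/h

20 km/h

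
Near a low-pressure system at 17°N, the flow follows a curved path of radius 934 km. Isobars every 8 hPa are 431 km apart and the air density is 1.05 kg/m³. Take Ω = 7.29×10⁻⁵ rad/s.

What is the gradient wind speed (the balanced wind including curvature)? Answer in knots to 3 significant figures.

Coriolis parameter at 17°N:
f = 2Ω sin φ = 2 × 7.29×10⁻⁵ × sin 17° = 4.26×10⁻⁵ s⁻¹
Pressure gradient: |∂P/∂n| = 800 Pa / 431000 m = 1.86×10⁻³ Pa/m
Geostrophic speed: V_g = |∂P/∂n|/(fρ) = 1.86×10⁻³/(4.26×10⁻⁵ × 1.05) = 41.5 m/s
Around a low, centrifugal force acts outward with Coriolis, so pressure-gradient force balances both:
(1/ρ)|∂P/∂n| = fV + V²/R  →  V² + fR·V − fR·V_g = 0
With fR = 4.26×10⁻⁵ × 934×10³ m = 39.8 m/s:
V = [−fR + √((fR)² + 4 fR V_g)]/2 = [−39.8 + √(39.8² + 4×39.8×41.5)]/2 = 25.3 m/s
Subgeostrophic (V < V_g = 41.5 m/s), as expected around a low.
Converting: 25.3 m/s × 1.944 = 49.3 knots

49.3 knots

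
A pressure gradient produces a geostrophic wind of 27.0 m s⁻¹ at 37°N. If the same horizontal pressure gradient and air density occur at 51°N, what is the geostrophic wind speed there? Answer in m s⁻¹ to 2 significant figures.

With the same pressure gradient and density, V_g ∝ 1/f ∝ 1/sin φ.
V₂ = V₁ · sin φ₁ / sin φ₂ = 27.0 × sin 37° / sin 51°
V₂ = 27.0 × 0.6018/0.7771 = 21 m s⁻¹

21 m s⁻¹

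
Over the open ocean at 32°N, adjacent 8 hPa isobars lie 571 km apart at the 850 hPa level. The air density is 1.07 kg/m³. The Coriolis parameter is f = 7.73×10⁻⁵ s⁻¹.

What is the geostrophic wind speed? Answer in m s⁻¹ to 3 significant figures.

Pressure gradient: |∂P/∂n| = 800 Pa / 571000 m = 1.40×10⁻³ Pa/m
Geostrophic balance (pressure-gradient force = Coriolis force):
V_g = (1/(fρ)) |∂P/∂n| = 1.40×10⁻³ / (7.73×10⁻⁵ × 1.07) = 16.9 m/s

16.9 m s⁻¹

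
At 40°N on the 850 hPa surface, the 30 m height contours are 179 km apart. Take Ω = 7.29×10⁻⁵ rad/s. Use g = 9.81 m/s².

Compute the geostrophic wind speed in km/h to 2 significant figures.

63 km/h

Coriolis parameter at 40°N:
f = 2Ω sin φ = 2 × 7.29×10⁻⁵ × sin 40° = 9.37×10⁻⁵ s⁻¹
Height gradient: |∂Z/∂n| = 30 m / 179000 m = 1.68×10⁻⁴
On a pressure surface, geostrophic balance gives V_g = (g/f)|∂Z/∂n|:
V_g = 9.81 × 1.68×10⁻⁴ / 9.37×10⁻⁵ = 17.5 m/s
Converting: 17.5 m/s × 3.6 = 63 km/h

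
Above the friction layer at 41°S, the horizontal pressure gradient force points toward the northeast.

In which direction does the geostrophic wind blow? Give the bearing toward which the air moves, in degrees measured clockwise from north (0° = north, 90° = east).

315°

The pressure-gradient force points toward the northeast (bearing 045°).
Geostrophic balance: in the Southern Hemisphere the Coriolis force deflects motion to the left, so the geostrophic wind blows 90° to the left of the pressure-gradient force (low pressure on the right).
Rotating 045° by 90° counterclockwise gives 315° — the wind blows toward the northwest.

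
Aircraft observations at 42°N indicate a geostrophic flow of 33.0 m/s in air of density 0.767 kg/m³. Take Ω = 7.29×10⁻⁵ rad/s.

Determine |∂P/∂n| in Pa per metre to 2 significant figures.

Coriolis parameter at 42°N:
f = 2Ω sin φ = 2 × 7.29×10⁻⁵ × sin 42° = 9.76×10⁻⁵ s⁻¹
Geostrophic balance rearranged: |∂P/∂n| = f ρ V_g
|∂P/∂n| = 9.76×10⁻⁵ × 0.767 × 33.0 = 2.47×10⁻³ Pa/m

2.5×10⁻³ Pa/m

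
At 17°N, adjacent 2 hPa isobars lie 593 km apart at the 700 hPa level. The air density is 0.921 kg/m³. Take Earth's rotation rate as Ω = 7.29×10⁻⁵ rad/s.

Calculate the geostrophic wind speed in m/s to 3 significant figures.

Coriolis parameter at 17°N:
f = 2Ω sin φ = 2 × 7.29×10⁻⁵ × sin 17° = 4.26×10⁻⁵ s⁻¹
Pressure gradient: |∂P/∂n| = 200 Pa / 593000 m = 3.37×10⁻⁴ Pa/m
Geostrophic balance (pressure-gradient force = Coriolis force):
V_g = (1/(fρ)) |∂P/∂n| = 3.37×10⁻⁴ / (4.26×10⁻⁵ × 0.921) = 8.59 m/s

8.59 m/s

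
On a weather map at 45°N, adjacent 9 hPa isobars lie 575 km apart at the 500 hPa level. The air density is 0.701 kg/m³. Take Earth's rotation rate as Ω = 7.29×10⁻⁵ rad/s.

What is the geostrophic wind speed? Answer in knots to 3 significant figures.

42.1 knots

Coriolis parameter at 45°N:
f = 2Ω sin φ = 2 × 7.29×10⁻⁵ × sin 45° = 1.03×10⁻⁴ s⁻¹
Pressure gradient: |∂P/∂n| = 900 Pa / 575000 m = 1.57×10⁻³ Pa/m
Geostrophic balance (pressure-gradient force = Coriolis force):
V_g = (1/(fρ)) |∂P/∂n| = 1.57×10⁻³ / (1.03×10⁻⁴ × 0.701) = 21.7 m/s
Converting: 21.7 m/s × 1.944 = 42.1 knots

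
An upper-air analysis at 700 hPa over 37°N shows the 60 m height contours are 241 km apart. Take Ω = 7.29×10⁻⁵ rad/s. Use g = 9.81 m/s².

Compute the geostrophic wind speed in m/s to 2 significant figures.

Coriolis parameter at 37°N:
f = 2Ω sin φ = 2 × 7.29×10⁻⁵ × sin 37° = 8.77×10⁻⁵ s⁻¹
Height gradient: |∂Z/∂n| = 60 m / 241000 m = 2.49×10⁻⁴
On a pressure surface, geostrophic balance gives V_g = (g/f)|∂Z/∂n|:
V_g = 9.81 × 2.49×10⁻⁴ / 8.77×10⁻⁵ = 27.8 m/s

28 m/s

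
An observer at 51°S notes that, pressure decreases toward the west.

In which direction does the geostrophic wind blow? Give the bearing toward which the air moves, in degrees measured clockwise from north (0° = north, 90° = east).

180°

The pressure-gradient force points toward the west (bearing 270°).
Geostrophic balance: in the Southern Hemisphere the Coriolis force deflects motion to the left, so the geostrophic wind blows 90° to the left of the pressure-gradient force (low pressure on the right).
Rotating 270° by 90° counterclockwise gives 180° — the wind blows toward the south.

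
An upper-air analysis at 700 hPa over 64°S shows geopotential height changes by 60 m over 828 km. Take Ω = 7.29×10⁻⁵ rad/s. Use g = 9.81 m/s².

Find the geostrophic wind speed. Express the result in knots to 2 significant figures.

11 knots

Coriolis parameter at 64°S:
f = 2Ω sin φ = 2 × 7.29×10⁻⁵ × sin 64° = 1.31×10⁻⁴ s⁻¹
Height gradient: |∂Z/∂n| = 60 m / 828000 m = 7.25×10⁻⁵
On a pressure surface, geostrophic balance gives V_g = (g/f)|∂Z/∂n|:
V_g = 9.81 × 7.25×10⁻⁵ / 1.31×10⁻⁴ = 5.42 m/s
Converting: 5.42 m/s × 1.944 = 11 knots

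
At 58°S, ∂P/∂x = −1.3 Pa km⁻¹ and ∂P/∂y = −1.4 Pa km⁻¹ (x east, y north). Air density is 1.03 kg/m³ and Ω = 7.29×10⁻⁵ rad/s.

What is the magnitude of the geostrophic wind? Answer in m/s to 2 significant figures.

Coriolis parameter at 58°S:
f = 2Ω sin φ = 2 × 7.29×10⁻⁵ × sin 58° = 1.24×10⁻⁴ s⁻¹
In the Southern Hemisphere f is negative: f = −1.24×10⁻⁴ s⁻¹.
Component geostrophic relations (x east, y north):
u_g = −(1/(fρ)) ∂P/∂y,  v_g = (1/(fρ)) ∂P/∂x
u_g = −(−1.4×10⁻³)/(−1.24×10⁻⁴ × 1.03) = −11.0 m/s;  v_g = (−1.3×10⁻³)/(−1.24×10⁻⁴ × 1.03) = 10.2 m/s
|V_g| = √(u_g² + v_g²) = 15.0 m/s

15 m/s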